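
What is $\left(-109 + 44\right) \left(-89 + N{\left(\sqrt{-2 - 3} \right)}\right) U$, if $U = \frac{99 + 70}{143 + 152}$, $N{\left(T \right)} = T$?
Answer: $\frac{195533}{59} - \frac{2197 i \sqrt{5}}{59} \approx 3314.1 - 83.265 i$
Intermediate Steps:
$U = \frac{169}{295} \approx 0.57288$
$\left(-109 + 44\right) \left(-89 + N{\left(\sqrt{-2 - 3} \right)}\right) U = \left(-109 + 44\right) \left(-89 + \sqrt{-2 - 3}\right) \frac{169}{295} = - 65 \left(-89 + \sqrt{-5}\right) \frac{169}{295} = - 65 \left(-89 + i \sqrt{5}\right) \frac{169}{295} = \left(5785 - 65 i \sqrt{5}\right) \frac{169}{295} = \frac{195533}{59} - \frac{2197 i \sqrt{5}}{59}$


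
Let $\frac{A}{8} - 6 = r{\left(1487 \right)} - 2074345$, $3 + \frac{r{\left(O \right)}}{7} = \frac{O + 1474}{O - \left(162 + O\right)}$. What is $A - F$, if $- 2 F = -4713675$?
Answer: $- \frac{341149339}{18} \approx -1.8953 \cdot 10^{7}$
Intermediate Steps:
$F = \frac{4713675}{2}$ ($F = \left(- \frac{1}{2}\right) \left(-4713675\right) = \frac{4713675}{2} \approx 2.3568 \cdot 10^{6}$)
$r{\left(O \right)} = - \frac{6860}{81} - \frac{7 O}{162}$ ($r{\left(O \right)} = -21 + 7 \frac{O + 1474}{O - \left(162 + O\right)} = -21 + 7 \frac{1474 + O}{-162} = -21 + 7 \left(1474 + O\right) \left(- \frac{1}{162}\right) = -21 + 7 \left(- \frac{737}{81} - \frac{O}{162}\right) = -21 - \left(\frac{5159}{81} + \frac{7 O}{162}\right) = - \frac{6860}{81} - \frac{7 O}{162}$)
$A = - \frac{149363132}{9}$ ($A = 48 + 8 \left(\left(- \frac{6860}{81} - \frac{10409}{162}\right) - 2074345\right) = 48 + 8 \left(- \frac{2681}{18} - 2074345\right) = 48 + 8 \left(- \frac{37340891}{18}\right) = 48 - \frac{149363564}{9} = - \frac{149363132}{9} \approx -1.6596 \cdot 10^{7}$)
$A - F = - \frac{149363132}{9} - \frac{4713675}{2} = - \frac{341149339}{18}$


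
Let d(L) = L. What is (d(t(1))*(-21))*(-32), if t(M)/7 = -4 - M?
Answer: -23520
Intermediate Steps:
t(M) = -28 - 7*M (t(M) = 7*(-4 - M) = -28 - 7*M)
(d(t(1))*(-21))*(-32) = ((-28 - 7*1)*(-21))*(-32) = ((-28 - 7)*(-21))*(-32) = -35*(-21)*(-32) = 735*(-32) = -23520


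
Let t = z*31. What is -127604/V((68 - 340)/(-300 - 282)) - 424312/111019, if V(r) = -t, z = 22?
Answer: 6938543846/37857479 ≈ 183.28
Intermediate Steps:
t = 682 (t = 22*31 = 682)
V(r) = -682 (V(r) = -1*682 = -682)
-127604/V((68 - 340)/(-300 - 282)) - 424312/111019 = -127604/(-682) - 424312/111019 = -127604*(-1/682) - 424312*1/111019 = 63802/341 - 424312/111019 = 6938543846/37857479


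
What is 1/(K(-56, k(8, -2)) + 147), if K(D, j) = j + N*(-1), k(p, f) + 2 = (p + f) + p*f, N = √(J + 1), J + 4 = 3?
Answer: 1/135 ≈ 0.0074074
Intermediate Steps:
J = -1 (J = -4 + 3 = -1)
N = 0 (N = √(-1 + 1) = √0 = 0)
k(p, f) = -2 + f + p + f*p (k(p, f) = -2 + ((p + f) + p*f) = -2 + ((f + p) + f*p) = -2 + (f + p + f*p) = -2 + f + p + f*p)
K(D, j) = j (K(D, j) = j + 0*(-1) = j + 0 = j)
1/(K(-56, k(8, -2)) + 147) = 1/((-2 - 2 + 8 - 2*8) + 147) = 1/((-2 - 2 + 8 - 16) + 147) = 1/(-12 + 147) = 1/135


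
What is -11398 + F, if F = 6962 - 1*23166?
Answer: -27602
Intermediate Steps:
F = -16204 (F = 6962 - 23166 = -16204)
-11398 + F = -11398 - 16204 = -27602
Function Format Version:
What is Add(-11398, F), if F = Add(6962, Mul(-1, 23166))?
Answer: -27602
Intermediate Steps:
F = -16204 (F = Add(6962, -23166) = -16204)
Add(-11398, F) = Add(-11398, -16204) = -27602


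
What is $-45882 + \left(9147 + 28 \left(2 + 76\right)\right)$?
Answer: $-34551$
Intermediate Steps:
$-45882 + \left(9147 + 28 \left(2 + 76\right)\right) = -45882 + \left(9147 + 28 \cdot 78\right) = -45882 + \left(9147 + 2184\right) = -45882 + 11331 = -34551$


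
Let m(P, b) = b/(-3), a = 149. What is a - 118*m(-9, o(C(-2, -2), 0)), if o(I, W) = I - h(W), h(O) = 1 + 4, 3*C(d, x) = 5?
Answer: 161/9 ≈ 17.889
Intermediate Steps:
C(d, x) = 5/3 (C(d, x) = (⅓)*5 = 5/3)
h(O) = 5
o(I, W) = -5 + I (o(I, W) = I - 1*5 = I - 5 = -5 + I)
m(P, b) = -b/3 (m(P, b) = b*(-⅓) = -b/3)
a - 118*m(-9, o(C(-2, -2), 0)) = 149 - (-118)*(-5 + 5/3)/3 = 149 - (-118)*(-10)/(3*3) = 149 - 118*10/9 = 149 - 1180/9 = 161/9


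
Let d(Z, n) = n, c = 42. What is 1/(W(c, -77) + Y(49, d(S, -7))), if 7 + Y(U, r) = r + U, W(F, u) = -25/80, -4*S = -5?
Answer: 16/555 ≈ 0.028829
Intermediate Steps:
S = 5/4 (S = -1/4*(-5) = 5/4 ≈ 1.2500)
W(F, u) = -5/16 (W(F, u) = -25*1/80 = -5/16)
Y(U, r) = -7 + U + r (Y(U, r) = -7 + (r + U) = -7 + (U + r) = -7 + U + r)
1/(W(c, -77) + Y(49, d(S, -7))) = 1/(-5/16 + (-7 + 49 - 7)) = 1/(-5/16 + 35) = 1/(555/16) = 16/555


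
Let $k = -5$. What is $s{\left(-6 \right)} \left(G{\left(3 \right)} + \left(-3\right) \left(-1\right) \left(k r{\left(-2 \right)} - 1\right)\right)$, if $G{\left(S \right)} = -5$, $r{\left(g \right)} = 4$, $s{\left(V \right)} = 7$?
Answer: $-476$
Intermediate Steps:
$s{\left(-6 \right)} \left(G{\left(3 \right)} + \left(-3\right) \left(-1\right) \left(k r{\left(-2 \right)} - 1\right)\right) = 7 \left(-5 + \left(-3\right) \left(-1\right) \left(\left(-5\right) 4 - 1\right)\right) = 7 \left(-5 + 3 \left(-20 - 1\right)\right) = 7 \left(-5 + 3 \left(-21\right)\right) = 7 \left(-5 - 63\right) = 7 \left(-68\right) = -476$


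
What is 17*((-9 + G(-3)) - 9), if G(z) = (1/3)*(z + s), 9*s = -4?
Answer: -8789/27 ≈ -325.52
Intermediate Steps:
s = -4/9 (s = (⅑)*(-4) = -4/9 ≈ -0.44444)
G(z) = -4/27 + z/3 (G(z) = (1/3)*(z - 4/9) = (1*(⅓))*(-4/9 + z) = (-4/9 + z)/3 = -4/27 + z/3)
17*((-9 + G(-3)) - 9) = 17*((-9 + (-4/27 + (⅓)*(-3))) - 9) = 17*((-9 + (-4/27 - 1)) - 9) = 17*((-9 - 31/27) - 9) = 17*(-274/27 - 9) = 17*(-517/27) = -8789/27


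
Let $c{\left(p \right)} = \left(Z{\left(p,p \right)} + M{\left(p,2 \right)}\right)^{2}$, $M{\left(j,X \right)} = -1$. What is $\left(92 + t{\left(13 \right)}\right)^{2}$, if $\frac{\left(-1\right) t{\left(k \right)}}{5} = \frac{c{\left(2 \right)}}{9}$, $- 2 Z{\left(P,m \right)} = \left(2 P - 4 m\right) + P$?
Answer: $8464$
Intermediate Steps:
$Z{\left(P,m \right)} = 2 m - \frac{3 P}{2}$ ($Z{\left(P,m \right)} = - \frac{\left(2 P - 4 m\right) + P}{2} = - \frac{\left(- 4 m + 2 P\right) + P}{2} = - \frac{- 4 m + 3 P}{2} = 2 m - \frac{3 P}{2}$)
$c{\left(p \right)} = \left(-1 + \frac{p}{2}\right)^{2}$ ($c{\left(p \right)} = \left(\left(2 p - \frac{3 p}{2}\right) - 1\right)^{2} = \left(\frac{p}{2} - 1\right)^{2} = \left(-1 + \frac{p}{2}\right)^{2}$)
$t{\left(k \right)} = 0$ ($t{\left(k \right)} = - 5 \frac{\frac{1}{4} \left(-2 + 2\right)^{2}}{9} = - 5 \frac{0^{2}}{4} \cdot \frac{1}{9} = - 5 \cdot \frac{1}{4} \cdot 0 \cdot \frac{1}{9} = - 5 \cdot 0 \cdot \frac{1}{9} = \left(-5\right) 0 = 0$)
$\left(92 + t{\left(13 \right)}\right)^{2} = \left(92 + 0\right)^{2} = 92^{2} = 8464$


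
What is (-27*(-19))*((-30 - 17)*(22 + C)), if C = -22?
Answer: 0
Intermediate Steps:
(-27*(-19))*((-30 - 17)*(22 + C)) = (-27*(-19))*((-30 - 17)*(22 - 22)) = 513*(-47*0) = 513*0 = 0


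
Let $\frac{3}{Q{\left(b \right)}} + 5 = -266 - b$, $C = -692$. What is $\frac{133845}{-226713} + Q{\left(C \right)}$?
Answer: $- \frac{18556202}{31815391} \approx -0.58325$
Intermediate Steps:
$Q{\left(b \right)} = \frac{3}{-271 - b}$ ($Q{\left(b \right)} = \frac{3}{-5 - \left(266 + b\right)} = \frac{3}{-271 - b}$)
$\frac{133845}{-226713} + Q{\left(C \right)} = \frac{133845}{-226713} - \frac{3}{271 - 692} = 133845 \left(- \frac{1}{226713}\right) - \frac{3}{-421} = - \frac{44615}{75571} - - \frac{3}{421} = - \frac{44615}{75571} + \frac{3}{421} = - \frac{18556202}{31815391}$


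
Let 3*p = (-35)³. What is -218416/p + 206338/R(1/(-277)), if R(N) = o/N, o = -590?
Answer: 11593392239/700706125 ≈ 16.545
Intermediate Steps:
p = -42875/3 (p = (⅓)*(-35)³ = (⅓)*(-42875) = -42875/3 ≈ -14292.)
R(N) = -590/N
-218416/p + 206338/R(1/(-277)) = -218416/(-42875/3) + 206338/((-590/(1/(-277)))) = -218416*(-3/42875) + 206338/((-590/(-1/277))) = 655248/42875 + 206338/((-590*(-277))) = 655248/42875 + 206338/163430 = 655248/42875 + 206338*(1/163430) = 655248/42875 + 103169/81715 = 11593392239/700706125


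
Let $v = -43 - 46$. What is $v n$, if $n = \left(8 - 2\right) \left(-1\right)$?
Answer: $534$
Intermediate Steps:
$n = -6$ ($n = 6 \left(-1\right) = -6$)
$v = -89$ ($v = -43 - 46 = -89$)
$v n = \left(-89\right) \left(-6\right) = 534$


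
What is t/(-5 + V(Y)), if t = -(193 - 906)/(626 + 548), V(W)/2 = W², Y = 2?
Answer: 713/3522 ≈ 0.20244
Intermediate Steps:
V(W) = 2*W²
t = 713/1174 (t = -(-713)/1174 = -1*(-713/1174) = 713/1174 ≈ 0.60733)
t/(-5 + V(Y)) = (713/1174)/(-5 + 2*2²) = (713/1174)/(-5 + 2*4) = (713/1174)/(-5 + 8) = (713/1174)/3 = (⅓)*(713/1174) = 713/3522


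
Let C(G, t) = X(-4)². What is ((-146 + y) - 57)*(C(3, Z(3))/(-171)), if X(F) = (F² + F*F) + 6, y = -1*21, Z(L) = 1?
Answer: 17024/9 ≈ 1891.6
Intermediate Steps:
y = -21
X(F) = 6 + 2*F² (X(F) = (F² + F²) + 6 = 2*F² + 6 = 6 + 2*F²)
C(G, t) = 1444 (C(G, t) = (6 + 2*(-4)²)² = (6 + 2*16)² = (6 + 32)² = 38² = 1444)
((-146 + y) - 57)*(C(3, Z(3))/(-171)) = ((-146 - 21) - 57)*(1444/(-171)) = (-167 - 57)*(1444*(-1/171)) = -224*(-76/9) = 17024/9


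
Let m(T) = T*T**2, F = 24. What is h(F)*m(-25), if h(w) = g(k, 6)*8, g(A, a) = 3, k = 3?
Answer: -375000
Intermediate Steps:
m(T) = T**3
h(w) = 24 (h(w) = 3*8 = 24)
h(F)*m(-25) = 24*(-25)**3 = 24*(-15625) = -375000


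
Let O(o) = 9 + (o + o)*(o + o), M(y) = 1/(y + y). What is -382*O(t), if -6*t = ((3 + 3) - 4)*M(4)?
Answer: -247727/72 ≈ -3440.7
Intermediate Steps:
M(y) = 1/(2*y)
t = -1/24 (t = -((3 + 3) - 4)*(½)/4/6 = -(6 - 4)*(½)*(¼)/6 = -1/(3*8) = -⅙*¼ = -1/24 ≈ -0.041667)
O(o) = 9 + 4*o² (O(o) = 9 + (2*o)*(2*o) = 9 + 4*o²)
-382*O(t) = -382*(9 + 4*(-1/24)²) = -382*(9 + 4*(1/576)) = -382*(9 + 1/144) = -382*1297/144 = -247727/72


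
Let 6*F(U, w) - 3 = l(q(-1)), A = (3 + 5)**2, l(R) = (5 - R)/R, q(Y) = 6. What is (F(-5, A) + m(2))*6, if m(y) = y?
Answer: 89/6 ≈ 14.833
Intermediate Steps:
l(R) = (5 - R)/R
A = 64 (A = 8**2 = 64)
F(U, w) = 17/36 (F(U, w) = 1/2 + ((5 - 1*6)/6)/6 = 1/2 + ((5 - 6)/6)/6 = 1/2 + ((1/6)*(-1))/6 = 1/2 + (1/6)*(-1/6) = 1/2 - 1/36 = 17/36)
(F(-5, A) + m(2))*6 = (17/36 + 2)*6 = (89/36)*6 = 89/6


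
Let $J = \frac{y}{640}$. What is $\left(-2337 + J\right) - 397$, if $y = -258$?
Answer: $- \frac{875009}{320} \approx -2734.4$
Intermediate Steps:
$J = - \frac{129}{320}$ ($J = - \frac{258}{640} = \left(-258\right) \frac{1}{640} = - \frac{129}{320} \approx -0.40312$)
$\left(-2337 + J\right) - 397 = \left(-2337 - \frac{129}{320}\right) - 397 = - \frac{747969}{320} - 397 = - \frac{875009}{320}$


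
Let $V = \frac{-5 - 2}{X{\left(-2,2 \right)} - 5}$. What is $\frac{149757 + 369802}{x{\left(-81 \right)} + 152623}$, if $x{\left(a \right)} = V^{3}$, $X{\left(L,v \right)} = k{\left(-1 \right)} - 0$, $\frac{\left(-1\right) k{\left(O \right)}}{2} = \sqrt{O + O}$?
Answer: $\frac{519559 \left(- 5 i + 134 \sqrt{2}\right)}{2 \left(- 381729 i + 10225741 \sqrt{2}\right)} \approx 3.4042 + 4.0343 \cdot 10^{-5} i$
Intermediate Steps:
$k{\left(O \right)} = - 2 \sqrt{2} \sqrt{O}$ ($k{\left(O \right)} = - 2 \sqrt{O + O} = - 2 \sqrt{2 O} = - 2 \sqrt{2} \sqrt{O}$)
$X{\left(L,v \right)} = - 2 i \sqrt{2}$ ($X{\left(L,v \right)} = - 2 \sqrt{2} \sqrt{-1} - 0 = - 2 \sqrt{2} i + 0 = - 2 i \sqrt{2} + 0 = - 2 i \sqrt{2}$)
$V = - \frac{7}{-5 - 2 i \sqrt{2}}$ ($V = \frac{-5 - 2}{- 2 i \sqrt{2} - 5} = - \frac{7}{-5 - 2 i \sqrt{2}} \approx 1.0606 - 0.59997 i$)
$x{\left(a \right)} = \left(\frac{35}{33} - \frac{14 i \sqrt{2}}{33}\right)^{3}$
$\frac{149757 + 369802}{x{\left(-81 \right)} + 152623} = \frac{149757 + 369802}{\frac{343}{\left(5 + 2 i \sqrt{2}\right)^{3}} + 152623} = \frac{519559}{152623 + \frac{343}{\left(5 + 2 i \sqrt{2}\right)^{3}}}$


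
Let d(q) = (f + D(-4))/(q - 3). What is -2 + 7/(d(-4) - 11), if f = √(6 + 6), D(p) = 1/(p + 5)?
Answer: -2661/1012 + 49*√3/3036 ≈ -2.6015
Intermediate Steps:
D(p) = 1/(5 + p)
f = 2*√3 (f = √12 = 2*√3 ≈ 3.4641)
d(q) = (1 + 2*√3)/(-3 + q) (d(q) = (2*√3 + 1/(5 - 4))/(q - 3) = (2*√3 + 1/1)/(-3 + q) = (2*√3 + 1)/(-3 + q) = (1 + 2*√3)/(-3 + q))
-2 + 7/(d(-4) - 11) = -2 + 7/((1 + 2*√3)/(-3 - 4) - 11) = -2 + 7/((1 + 2*√3)/(-7) - 11) = -2 + 7/(-(1 + 2*√3)/7 - 11) = -2 + 7/((-⅐ - 2*√3/7) - 11) = -2 + 7/(-78/7 - 2*√3/7)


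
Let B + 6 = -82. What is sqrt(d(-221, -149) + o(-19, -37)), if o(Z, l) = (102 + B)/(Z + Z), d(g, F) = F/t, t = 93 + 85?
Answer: 3*I*sqrt(1532046)/3382 ≈ 1.098*I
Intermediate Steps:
t = 178
d(g, F) = F/178
B = -88 (B = -6 - 82 = -88)
o(Z, l) = 7/Z (o(Z, l) = (102 - 88)/(Z + Z) = 14/((2*Z)) = 14*(1/(2*Z)) = 7/Z)
sqrt(d(-221, -149) + o(-19, -37)) = sqrt((1/178)*(-149) + 7/(-19)) = sqrt(-149/178 + 7*(-1/19)) = sqrt(-149/178 - 7/19) = sqrt(-4077/3382) = 3*I*sqrt(1532046)/3382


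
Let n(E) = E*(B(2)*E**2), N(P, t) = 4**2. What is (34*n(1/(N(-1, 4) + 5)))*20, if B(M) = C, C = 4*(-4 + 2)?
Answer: -5440/9261 ≈ -0.58741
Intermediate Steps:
C = -8 (C = 4*(-2) = -8)
N(P, t) = 16
B(M) = -8
n(E) = -8*E**3 (n(E) = E*(-8*E**2) = -8*E**3)
(34*n(1/(N(-1, 4) + 5)))*20 = (34*(-8/(16 + 5)**3))*20 = (34*(-8*(1/21)**3))*20 = (34*(-8*1/9261))*20 = (34*(-8/9261))*20 = -272/9261*20 = -5440/9261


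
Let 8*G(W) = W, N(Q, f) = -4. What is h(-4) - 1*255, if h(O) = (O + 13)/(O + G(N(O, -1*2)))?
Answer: -257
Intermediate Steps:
G(W) = W/8
h(O) = (13 + O)/(-½ + O) (h(O) = (O + 13)/(O + (⅛)*(-4)) = (13 + O)/(O - ½) = (13 + O)/(-½ + O))
h(-4) - 1*255 = 2*(13 - 4)/(-1 + 2*(-4)) - 1*255 = 2*9/(-1 - 8) - 255 = 2*9/(-9) - 255 = 2*(-⅑)*9 - 255 = -2 - 255 = -257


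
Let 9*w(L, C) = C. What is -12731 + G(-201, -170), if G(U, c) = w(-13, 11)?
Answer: -114568/9 ≈ -12730.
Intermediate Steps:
w(L, C) = C/9
G(U, c) = 11/9 (G(U, c) = (1/9)*11 = 11/9)
-12731 + G(-201, -170) = -12731 + 11/9 = -114568/9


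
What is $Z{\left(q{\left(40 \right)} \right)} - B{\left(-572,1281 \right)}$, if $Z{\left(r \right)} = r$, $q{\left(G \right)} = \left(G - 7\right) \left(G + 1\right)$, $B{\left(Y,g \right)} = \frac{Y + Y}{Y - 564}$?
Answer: $\frac{191983}{142} \approx 1352.0$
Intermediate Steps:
$B{\left(Y,g \right)} = \frac{2 Y}{-564 + Y}$
$q{\left(G \right)} = \left(1 + G\right) \left(-7 + G\right)$ ($q{\left(G \right)} = \left(-7 + G\right) \left(1 + G\right) = \left(1 + G\right) \left(-7 + G\right)$)
$Z{\left(q{\left(40 \right)} \right)} - B{\left(-572,1281 \right)} = \left(-7 + 40^{2} - 240\right) - 2 \left(-572\right) \frac{1}{-564 - 572} = \left(-7 + 1600 - 240\right) - 2 \left(-572\right) \frac{1}{-1136} = 1353 - 2 \left(-572\right) \left(- \frac{1}{1136}\right) = 1353 - \frac{143}{142} = \frac{191983}{142}$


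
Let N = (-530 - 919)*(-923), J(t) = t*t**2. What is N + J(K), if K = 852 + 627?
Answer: 3236562666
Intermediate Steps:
K = 1479
J(t) = t**3
N = 1337427 (N = -1449*(-923) = 1337427)
N + J(K) = 1337427 + 1479**3 = 1337427 + 3235225239 = 3236562666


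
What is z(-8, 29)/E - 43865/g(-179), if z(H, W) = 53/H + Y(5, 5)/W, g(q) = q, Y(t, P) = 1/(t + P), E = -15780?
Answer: 802941426899/3276559200 ≈ 245.06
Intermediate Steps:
Y(t, P) = 1/(P + t)
z(H, W) = 53/H + 1/(10*W) (z(H, W) = 53/H + 1/((5 + 5)*W) = 53/H + 1/(10*W))
z(-8, 29)/E - 43865/g(-179) = (53/(-8) + (⅒)/29)/(-15780) - 43865/(-179) = (53*(-⅛) + (⅒)*(1/29))*(-1/15780) - 43865*(-1/179) = (-53/8 + 1/290)*(-1/15780) + 43865/179 = -7681/1160*(-1/15780) + 43865/179 = 7681/18304800 + 43865/179 = 802941426899/3276559200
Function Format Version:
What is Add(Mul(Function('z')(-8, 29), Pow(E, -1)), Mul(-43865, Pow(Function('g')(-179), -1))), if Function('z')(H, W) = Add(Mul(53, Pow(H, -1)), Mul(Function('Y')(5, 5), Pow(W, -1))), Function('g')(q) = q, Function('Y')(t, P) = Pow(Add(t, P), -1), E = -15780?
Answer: Rational(802941426899, 3276559200) ≈ 245.06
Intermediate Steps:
Function('Y')(t, P) = Pow(Add(P, t), -1)
Function('z')(H, W) = Add(Mul(53, Pow(H, -1)), Mul(Rational(1, 10), Pow(W, -1))) (Function('z')(H, W) = Add(Mul(53, Pow(H, -1)), Mul(Pow(Add(5, 5), -1), Pow(W, -1))) = Add(Mul(53, Pow(H, -1)), Mul(Pow(10, -1), Pow(W, -1))) = Add(Mul(53, Pow(H, -1)), Mul(Rational(1, 10), Pow(W, -1))))
Add(Mul(Function('z')(-8, 29), Pow(E, -1)), Mul(-43865, Pow(Function('g')(-179), -1))) = Add(Mul(Add(Mul(53, Pow(-8, -1)), Mul(Rational(1, 10), Pow(29, -1))), Pow(-15780, -1)), Mul(-43865, Pow(-179, -1))) = Add(Mul(Add(Mul(53, Rational(-1, 8)), Mul(Rational(1, 10), Rational(1, 29))), Rational(-1, 15780)), Mul(-43865, Rational(-1, 179))) = Add(Mul(Add(Rational(-53, 8), Rational(1, 290)), Rational(-1, 15780)), Rational(43865, 179)) = Add(Mul(Rational(-7681, 1160), Rational(-1, 15780)), Rational(43865, 179)) = Add(Rational(7681, 18304800), Rational(43865, 179)) = Rational(802941426899, 3276559200)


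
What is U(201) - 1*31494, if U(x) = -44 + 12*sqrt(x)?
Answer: -31538 + 12*sqrt(201) ≈ -31368.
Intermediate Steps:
U(201) - 1*31494 = (-44 + 12*sqrt(201)) - 1*31494 = (-44 + 12*sqrt(201)) - 31494 = -31538 + 12*sqrt(201)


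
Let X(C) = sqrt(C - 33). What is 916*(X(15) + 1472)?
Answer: 1348352 + 2748*I*sqrt(2) ≈ 1.3484e+6 + 3886.3*I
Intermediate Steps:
X(C) = sqrt(-33 + C)
916*(X(15) + 1472) = 916*(sqrt(-33 + 15) + 1472) = 916*(sqrt(-18) + 1472) = 916*(3*I*sqrt(2) + 1472) = 916*(1472 + 3*I*sqrt(2)) = 1348352 + 2748*I*sqrt(2)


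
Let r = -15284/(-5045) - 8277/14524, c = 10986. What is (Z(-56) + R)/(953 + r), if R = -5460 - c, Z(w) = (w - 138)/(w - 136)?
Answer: -28919598236005/1680238778184 ≈ -17.212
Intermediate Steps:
Z(w) = (-138 + w)/(-136 + w)
r = 180227351/73273580 (r = -15284*(-1/5045) - 8277*1/14524 = 15284/5045 - 8277/14524 = 180227351/73273580 ≈ 2.4596)
R = -16446 (R = -5460 - 1*10986 = -5460 - 10986 = -16446)
(Z(-56) + R)/(953 + r) = ((-138 - 56)/(-136 - 56) - 16446)/(953 + 180227351/73273580) = (-194/(-192) - 16446)/(70009949091/73273580) = (-1/192*(-194) - 16446)*(73273580/70009949091) = (97/96 - 16446)*(73273580/70009949091) = -1578719/96*73273580/70009949091 = -28919598236005/1680238778184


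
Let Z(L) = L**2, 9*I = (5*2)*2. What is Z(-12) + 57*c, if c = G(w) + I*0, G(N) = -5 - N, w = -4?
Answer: 87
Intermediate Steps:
I = 20/9 (I = ((5*2)*2)/9 = (10*2)/9 = (1/9)*20 = 20/9 ≈ 2.2222)
c = -1 (c = (-5 - 1*(-4)) + (20/9)*0 = (-5 + 4) + 0 = -1 + 0 = -1)
Z(-12) + 57*c = (-12)**2 + 57*(-1) = 144 - 57 = 87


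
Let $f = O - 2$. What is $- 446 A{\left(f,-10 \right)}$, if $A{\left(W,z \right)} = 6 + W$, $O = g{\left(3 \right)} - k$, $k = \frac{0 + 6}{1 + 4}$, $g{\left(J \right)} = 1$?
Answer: $- \frac{8474}{5} \approx -1694.8$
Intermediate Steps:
$k = \frac{6}{5} \approx 1.2$
$O = - \frac{1}{5}$ ($O = 1 - \frac{6}{5} = - \frac{1}{5} \approx -0.2$)
$f = - \frac{11}{5}$ ($f = - \frac{1}{5} - 2 = - \frac{11}{5} \approx -2.2$)
$- 446 A{\left(f,-10 \right)} = - 446 \left(6 - \frac{11}{5}\right) = \left(-446\right) \frac{19}{5} = - \frac{8474}{5}$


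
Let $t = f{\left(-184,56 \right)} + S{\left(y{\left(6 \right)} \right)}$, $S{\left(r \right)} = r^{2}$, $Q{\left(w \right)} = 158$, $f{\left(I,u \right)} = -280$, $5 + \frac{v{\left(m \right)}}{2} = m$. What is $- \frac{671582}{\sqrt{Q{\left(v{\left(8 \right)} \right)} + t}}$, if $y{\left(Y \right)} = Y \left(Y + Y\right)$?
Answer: $- \frac{335791 \sqrt{5062}}{2531} \approx -9439.3$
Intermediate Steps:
$y{\left(Y \right)} = 2 Y^{2}$ ($y{\left(Y \right)} = Y 2 Y = 2 Y^{2}$)
$v{\left(m \right)} = -10 + 2 m$
$t = 4904$ ($t = -280 + \left(2 \cdot 6^{2}\right)^{2} = -280 + \left(2 \cdot 36\right)^{2} = -280 + 72^{2} = -280 + 5184 = 4904$)
$- \frac{671582}{\sqrt{Q{\left(v{\left(8 \right)} \right)} + t}} = - \frac{671582}{\sqrt{158 + 4904}} = - \frac{671582}{\sqrt{5062}} = - 671582 \frac{\sqrt{5062}}{5062} = - \frac{335791 \sqrt{5062}}{2531}$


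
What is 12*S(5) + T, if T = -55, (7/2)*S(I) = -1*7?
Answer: -79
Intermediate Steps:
S(I) = -2 (S(I) = 2*(-1*7)/7 = (2/7)*(-7) = -2)
12*S(5) + T = 12*(-2) - 55 = -24 - 55 = -79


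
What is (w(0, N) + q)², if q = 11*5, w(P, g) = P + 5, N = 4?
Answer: 3600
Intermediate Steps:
w(P, g) = 5 + P
q = 55
(w(0, N) + q)² = ((5 + 0) + 55)² = (5 + 55)² = 60² = 3600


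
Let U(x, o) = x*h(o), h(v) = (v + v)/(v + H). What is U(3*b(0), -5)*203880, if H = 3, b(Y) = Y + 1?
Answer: 3058200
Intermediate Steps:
b(Y) = 1 + Y
h(v) = 2*v/(3 + v) (h(v) = (v + v)/(v + 3) = (2*v)/(3 + v) = 2*v/(3 + v))
U(x, o) = 2*o*x/(3 + o) (U(x, o) = x*(2*o/(3 + o)) = 2*o*x/(3 + o))
U(3*b(0), -5)*203880 = (2*(-5)*(3*(1 + 0))/(3 - 5))*203880 = (2*(-5)*(3*1)/(-2))*203880 = (2*(-5)*3*(-½))*203880 = 15*203880 = 3058200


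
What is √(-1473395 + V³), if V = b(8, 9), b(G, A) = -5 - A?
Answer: I*√1476139 ≈ 1215.0*I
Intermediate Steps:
V = -14 (V = -5 - 1*9 = -5 - 9 = -14)
√(-1473395 + V³) = √(-1473395 + (-14)³) = √(-1473395 - 2744) = √(-1476139) = I*√1476139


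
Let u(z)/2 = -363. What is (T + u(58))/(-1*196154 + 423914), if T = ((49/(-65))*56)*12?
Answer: -13353/2467400 ≈ -0.0054118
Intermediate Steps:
u(z) = -726 (u(z) = 2*(-363) = -726)
T = -32928/65 (T = ((49*(-1/65))*56)*12 = -49/65*56*12 = -2744/65*12 = -32928/65 ≈ -506.58)
(T + u(58))/(-1*196154 + 423914) = (-32928/65 - 726)/(-1*196154 + 423914) = -80118/(65*(-196154 + 423914)) = -80118/65/227760 = -80118/65*1/227760 = -13353/2467400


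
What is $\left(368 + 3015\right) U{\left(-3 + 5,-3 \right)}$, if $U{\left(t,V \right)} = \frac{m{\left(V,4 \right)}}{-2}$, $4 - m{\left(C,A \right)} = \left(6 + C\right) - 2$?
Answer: $- \frac{10149}{2} \approx -5074.5$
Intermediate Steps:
$m{\left(C,A \right)} = - C$ ($m{\left(C,A \right)} = 4 - \left(\left(6 + C\right) - 2\right) = 4 - \left(4 + C\right) = - C$)
$U{\left(t,V \right)} = \frac{V}{2}$ ($U{\left(t,V \right)} = \frac{\left(-1\right) V}{-2} = - V \left(- \frac{1}{2}\right) = \frac{V}{2}$)
$\left(368 + 3015\right) U{\left(-3 + 5,-3 \right)} = \left(368 + 3015\right) \frac{1}{2} \left(-3\right) = 3383 \left(- \frac{3}{2}\right) = - \frac{10149}{2}$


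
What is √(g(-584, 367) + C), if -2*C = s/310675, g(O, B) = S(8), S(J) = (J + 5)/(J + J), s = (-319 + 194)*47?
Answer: 3*√780837/2924 ≈ 0.90662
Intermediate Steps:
s = -5875 (s = -125*47 = -5875)
S(J) = (5 + J)/(2*J) (S(J) = (5 + J)/((2*J)) = (5 + J)*(1/(2*J)) = (5 + J)/(2*J))
g(O, B) = 13/16 (g(O, B) = (½)*(5 + 8)/8 = (½)*(⅛)*13 = 13/16)
C = 235/24854 (C = -(-5875)/(2*310675) = -½*(-235/12427) = 235/24854 ≈ 0.0094552)
√(g(-584, 367) + C) = √(13/16 + 235/24854) = √(163431/198832) = 3*√780837/2924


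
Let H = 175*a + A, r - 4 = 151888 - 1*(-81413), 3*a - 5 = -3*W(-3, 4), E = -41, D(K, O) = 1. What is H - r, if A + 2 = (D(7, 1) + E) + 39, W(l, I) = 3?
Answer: -700624/3 ≈ -2.3354e+5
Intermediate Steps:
a = -4/3 (a = 5/3 + (-3*3)/3 = 5/3 + (⅓)*(-9) = 5/3 - 3 = -4/3 ≈ -1.3333)
A = -3 (A = -2 + ((1 - 41) + 39) = -2 + (-40 + 39) = -2 - 1 = -3)
r = 233305 (r = 4 + (151888 - 1*(-81413)) = 4 + (151888 + 81413) = 4 + 233301 = 233305)
H = -709/3 (H = 175*(-4/3) - 3 = -700/3 - 3 = -709/3 ≈ -236.33)
H - r = -709/3 - 1*233305 = -709/3 - 233305 = -700624/3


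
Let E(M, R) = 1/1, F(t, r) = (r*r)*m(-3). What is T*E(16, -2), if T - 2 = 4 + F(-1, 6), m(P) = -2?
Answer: -66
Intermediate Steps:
F(t, r) = -2*r**2 (F(t, r) = (r*r)*(-2) = r**2*(-2) = -2*r**2)
E(M, R) = 1
T = -66 (T = 2 + (4 - 2*6**2) = 2 + (4 - 2*36) = 2 + (4 - 72) = 2 - 68 = -66)
T*E(16, -2) = -66*1 = -66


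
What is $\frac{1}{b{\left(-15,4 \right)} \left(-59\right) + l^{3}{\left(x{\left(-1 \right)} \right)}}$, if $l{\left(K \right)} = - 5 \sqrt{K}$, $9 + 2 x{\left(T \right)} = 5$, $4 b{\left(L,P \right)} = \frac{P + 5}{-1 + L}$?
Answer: $\frac{33984}{512281961} - \frac{1024000 i \sqrt{2}}{512281961} \approx 6.6338 \cdot 10^{-5} - 0.0028269 i$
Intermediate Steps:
$b{\left(L,P \right)} = \frac{5 + P}{4 \left(-1 + L\right)}$ ($b{\left(L,P \right)} = \frac{\left(P + 5\right) \frac{1}{-1 + L}}{4} = \frac{\left(5 + P\right) \frac{1}{-1 + L}}{4} = \frac{\frac{1}{-1 + L} \left(5 + P\right)}{4} = \frac{5 + P}{4 \left(-1 + L\right)}$)
$x{\left(T \right)} = -2$ ($x{\left(T \right)} = - \frac{9}{2} + \frac{1}{2} \cdot 5 = - \frac{9}{2} + \frac{5}{2} = -2$)
$\frac{1}{b{\left(-15,4 \right)} \left(-59\right) + l^{3}{\left(x{\left(-1 \right)} \right)}} = \frac{1}{\frac{5 + 4}{4 \left(-1 - 15\right)} \left(-59\right) + \left(- 5 \sqrt{-2}\right)^{3}} = \frac{1}{\frac{1}{4} \frac{1}{-16} \cdot 9 \left(-59\right) + \left(- 5 i \sqrt{2}\right)^{3}} = \frac{1}{\frac{1}{4} \left(- \frac{1}{16}\right) 9 \left(-59\right) + \left(- 5 i \sqrt{2}\right)^{3}} = \frac{1}{\left(- \frac{9}{64}\right) \left(-59\right) + 250 i \sqrt{2}} = \frac{1}{\frac{531}{64} + 250 i \sqrt{2}}$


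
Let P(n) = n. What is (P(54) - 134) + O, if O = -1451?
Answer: -1531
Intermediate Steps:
(P(54) - 134) + O = (54 - 134) - 1451 = -80 - 1451 = -1531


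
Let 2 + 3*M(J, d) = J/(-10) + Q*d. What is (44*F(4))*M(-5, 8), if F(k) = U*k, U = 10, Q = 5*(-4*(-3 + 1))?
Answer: 560560/3 ≈ 1.8685e+5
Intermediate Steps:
Q = 40 (Q = 5*(-4*(-2)) = 5*8 = 40)
M(J, d) = -⅔ - J/30 + 40*d/3 (M(J, d) = -⅔ + (J/(-10) + 40*d)/3 = -⅔ + (-J/10 + 40*d)/3 = -⅔ + (40*d - J/10)/3 = -⅔ + (-J/30 + 40*d/3) = -⅔ - J/30 + 40*d/3)
F(k) = 10*k
(44*F(4))*M(-5, 8) = (44*(10*4))*(-⅔ - 1/30*(-5) + (40/3)*8) = (44*40)*(-⅔ + ⅙ + 320/3) = 1760*(637/6) = 560560/3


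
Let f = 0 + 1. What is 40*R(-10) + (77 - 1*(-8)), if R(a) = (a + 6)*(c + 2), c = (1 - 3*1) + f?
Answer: -75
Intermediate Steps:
f = 1
c = -1 (c = (1 - 3*1) + 1 = (1 - 3) + 1 = -2 + 1 = -1)
R(a) = 6 + a (R(a) = (a + 6)*(-1 + 2) = (6 + a)*1 = 6 + a)
40*R(-10) + (77 - 1*(-8)) = 40*(6 - 10) + (77 - 1*(-8)) = 40*(-4) + (77 + 8) = -160 + 85 = -75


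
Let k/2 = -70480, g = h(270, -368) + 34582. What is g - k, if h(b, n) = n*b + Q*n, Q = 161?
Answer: 16934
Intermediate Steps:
h(b, n) = 161*n + b*n (h(b, n) = n*b + 161*n = b*n + 161*n = 161*n + b*n)
g = -124026 (g = -368*(161 + 270) + 34582 = -368*431 + 34582 = -158608 + 34582 = -124026)
k = -140960 (k = 2*(-70480) = -140960)
g - k = -124026 - 1*(-140960) = -124026 + 140960 = 16934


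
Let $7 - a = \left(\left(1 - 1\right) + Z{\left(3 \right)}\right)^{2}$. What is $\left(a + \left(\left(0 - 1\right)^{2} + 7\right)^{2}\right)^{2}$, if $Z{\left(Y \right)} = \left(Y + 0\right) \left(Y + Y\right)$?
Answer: $64009$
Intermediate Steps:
$Z{\left(Y \right)} = 2 Y^{2}$ ($Z{\left(Y \right)} = Y 2 Y = 2 Y^{2}$)
$a = -317$ ($a = 7 - \left(\left(1 - 1\right) + 2 \cdot 3^{2}\right)^{2} = 7 - \left(\left(1 - 1\right) + 2 \cdot 9\right)^{2} = 7 - \left(0 + 18\right)^{2} = 7 - 18^{2} = 7 - 324 = -317$)
$\left(a + \left(\left(0 - 1\right)^{2} + 7\right)^{2}\right)^{2} = \left(-317 + \left(\left(0 - 1\right)^{2} + 7\right)^{2}\right)^{2} = \left(-317 + \left(\left(-1\right)^{2} + 7\right)^{2}\right)^{2} = \left(-317 + \left(1 + 7\right)^{2}\right)^{2} = \left(-317 + 8^{2}\right)^{2} = \left(-317 + 64\right)^{2} = \left(-253\right)^{2} = 64009$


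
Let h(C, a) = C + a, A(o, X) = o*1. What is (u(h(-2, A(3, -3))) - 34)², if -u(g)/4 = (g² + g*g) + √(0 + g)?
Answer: 2116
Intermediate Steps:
A(o, X) = o
u(g) = -8*g² - 4*√g (u(g) = -4*((g² + g*g) + √(0 + g)) = -4*((g² + g²) + √g) = -4*(2*g² + √g) = -4*(√g + 2*g²) = -8*g² - 4*√g)
(u(h(-2, A(3, -3))) - 34)² = ((-8*(-2 + 3)² - 4*√(-2 + 3)) - 34)² = ((-8*1² - 4*√1) - 34)² = ((-8*1 - 4*1) - 34)² = ((-8 - 4) - 34)² = (-12 - 34)² = (-46)² = 2116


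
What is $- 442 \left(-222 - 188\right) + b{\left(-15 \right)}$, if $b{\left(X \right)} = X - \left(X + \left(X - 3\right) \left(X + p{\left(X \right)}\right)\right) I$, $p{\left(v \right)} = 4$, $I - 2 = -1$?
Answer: $181022$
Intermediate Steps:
$I = 1$ ($I = 2 - 1 = 1$)
$b{\left(X \right)} = - \left(-3 + X\right) \left(4 + X\right)$ ($b{\left(X \right)} = X - \left(X + \left(X - 3\right) \left(X + 4\right)\right) 1 = X - \left(X + \left(-3 + X\right) \left(4 + X\right)\right) 1 = X - \left(X + \left(-3 + X\right) \left(4 + X\right)\right) = - \left(-3 + X\right) \left(4 + X\right)$)
$- 442 \left(-222 - 188\right) + b{\left(-15 \right)} = - 442 \left(-222 - 188\right) - 198 = \left(-442\right) \left(-410\right) + \left(12 + 15 - 225\right) = 181220 + \left(12 + 15 - 225\right) = 181220 - 198 = 181022$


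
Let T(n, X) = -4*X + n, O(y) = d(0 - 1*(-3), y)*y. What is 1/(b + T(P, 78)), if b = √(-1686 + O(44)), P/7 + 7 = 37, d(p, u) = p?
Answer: -17/1993 - I*√1554/11958 ≈ -0.0085299 - 0.0032966*I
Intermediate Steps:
P = 210 (P = -49 + 7*37 = -49 + 259 = 210)
O(y) = 3*y (O(y) = (0 - 1*(-3))*y = (0 + 3)*y = 3*y)
b = I*√1554 (b = √(-1686 + 3*44) = √(-1686 + 132) = √(-1554) = I*√1554 ≈ 39.421*I)
T(n, X) = n - 4*X
1/(b + T(P, 78)) = 1/(I*√1554 + (210 - 4*78)) = 1/(I*√1554 + (210 - 312)) = 1/(I*√1554 - 102) = 1/(-102 + I*√1554)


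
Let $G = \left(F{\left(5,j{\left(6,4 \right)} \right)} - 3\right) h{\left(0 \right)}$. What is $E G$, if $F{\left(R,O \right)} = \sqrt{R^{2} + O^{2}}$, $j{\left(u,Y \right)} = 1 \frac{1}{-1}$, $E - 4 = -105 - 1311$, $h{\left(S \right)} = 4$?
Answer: $16944 - 5648 \sqrt{26} \approx -11855.0$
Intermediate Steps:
$E = -1412$ ($E = 4 - 1416 = -1412$)
$j{\left(u,Y \right)} = -1$ ($j{\left(u,Y \right)} = 1 \left(-1\right) = -1$)
$F{\left(R,O \right)} = \sqrt{O^{2} + R^{2}}$
$G = -12 + 4 \sqrt{26}$ ($G = \left(\sqrt{\left(-1\right)^{2} + 5^{2}} - 3\right) 4 = \left(\sqrt{1 + 25} - 3\right) 4 = \left(\sqrt{26} - 3\right) 4 = \left(-3 + \sqrt{26}\right) 4 = -12 + 4 \sqrt{26} \approx 8.3961$)
$E G = - 1412 \left(-12 + 4 \sqrt{26}\right) = 16944 - 5648 \sqrt{26}$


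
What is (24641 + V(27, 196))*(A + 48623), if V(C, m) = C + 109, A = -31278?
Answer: 429757065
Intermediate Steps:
V(C, m) = 109 + C
(24641 + V(27, 196))*(A + 48623) = (24641 + (109 + 27))*(-31278 + 48623) = (24641 + 136)*17345 = 24777*17345 = 429757065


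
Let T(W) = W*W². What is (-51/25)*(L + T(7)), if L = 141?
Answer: -24684/25 ≈ -987.36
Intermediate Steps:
T(W) = W³
(-51/25)*(L + T(7)) = (-51/25)*(141 + 7³) = (-51*1/25)*(141 + 343) = -51/25*484 = -24684/25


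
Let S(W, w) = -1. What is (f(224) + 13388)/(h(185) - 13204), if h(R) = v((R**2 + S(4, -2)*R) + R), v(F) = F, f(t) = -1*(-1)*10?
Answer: 58/91 ≈ 0.63736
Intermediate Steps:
f(t) = 10 (f(t) = 1*10 = 10)
h(R) = R**2 (h(R) = (R**2 - R) + R = R**2)
(f(224) + 13388)/(h(185) - 13204) = (10 + 13388)/(185**2 - 13204) = 13398/(34225 - 13204) = 13398/21021 = 13398*(1/21021) = 58/91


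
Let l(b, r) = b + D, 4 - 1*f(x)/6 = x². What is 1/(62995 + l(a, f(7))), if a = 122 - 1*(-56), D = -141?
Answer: 1/63032 ≈ 1.5865e-5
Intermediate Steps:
f(x) = 24 - 6*x²
a = 178 (a = 122 + 56 = 178)
l(b, r) = -141 + b (l(b, r) = b - 141 = -141 + b)
1/(62995 + l(a, f(7))) = 1/(62995 + (-141 + 178)) = 1/(62995 + 37) = 1/63032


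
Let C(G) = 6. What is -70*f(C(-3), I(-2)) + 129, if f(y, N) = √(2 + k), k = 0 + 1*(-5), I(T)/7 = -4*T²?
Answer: 129 - 70*I*√3 ≈ 129.0 - 121.24*I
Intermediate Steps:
I(T) = -28*T² (I(T) = 7*(-4*T²) = -28*T²)
k = -5 (k = 0 - 5 = -5)
f(y, N) = I*√3 (f(y, N) = √(2 - 5) = √(-3) = I*√3)
-70*f(C(-3), I(-2)) + 129 = -70*I*√3 + 129 = 129 - 70*I*√3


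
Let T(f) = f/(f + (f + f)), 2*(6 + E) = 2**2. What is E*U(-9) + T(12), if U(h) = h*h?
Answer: -971/3 ≈ -323.67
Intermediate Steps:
E = -4 (E = -6 + (1/2)*2**2 = -6 + (1/2)*4 = -6 + 2 = -4)
T(f) = 1/3 (T(f) = f/(f + 2*f) = f/((3*f)) = (1/(3*f))*f = 1/3)
U(h) = h**2
E*U(-9) + T(12) = -4*(-9)**2 + 1/3 = -4*81 + 1/3 = -324 + 1/3 = -971/3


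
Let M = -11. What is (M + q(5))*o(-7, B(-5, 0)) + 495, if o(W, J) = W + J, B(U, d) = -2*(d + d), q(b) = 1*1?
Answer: 565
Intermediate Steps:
q(b) = 1
B(U, d) = -4*d
o(W, J) = J + W
(M + q(5))*o(-7, B(-5, 0)) + 495 = (-11 + 1)*(-4*0 - 7) + 495 = -10*(0 - 7) + 495 = -10*(-7) + 495 = 70 + 495 = 565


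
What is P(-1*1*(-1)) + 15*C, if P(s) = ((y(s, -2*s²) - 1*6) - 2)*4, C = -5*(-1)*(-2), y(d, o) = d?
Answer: -178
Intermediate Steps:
C = -10 (C = 5*(-2) = -10)
P(s) = -32 + 4*s (P(s) = ((s - 1*6) - 2)*4 = ((s - 6) - 2)*4 = ((-6 + s) - 2)*4 = (-8 + s)*4 = -32 + 4*s)
P(-1*1*(-1)) + 15*C = (-32 + 4*(-1*1*(-1))) + 15*(-10) = (-32 + 4*(-1*(-1))) - 150 = (-32 + 4*1) - 150 = (-32 + 4) - 150 = -28 - 150 = -178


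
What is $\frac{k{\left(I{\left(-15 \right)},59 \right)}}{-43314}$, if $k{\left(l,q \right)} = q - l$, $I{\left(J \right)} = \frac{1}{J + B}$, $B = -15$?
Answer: $- \frac{1771}{1299420} \approx -0.0013629$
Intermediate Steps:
$I{\left(J \right)} = \frac{1}{-15 + J}$ ($I{\left(J \right)} = \frac{1}{J - 15} = \frac{1}{-15 + J}$)
$\frac{k{\left(I{\left(-15 \right)},59 \right)}}{-43314} = \frac{59 - \frac{1}{-15 - 15}}{-43314} = \left(59 - \frac{1}{-30}\right) \left(- \frac{1}{43314}\right) = \left(59 - - \frac{1}{30}\right) \left(- \frac{1}{43314}\right) = \left(59 + \frac{1}{30}\right) \left(- \frac{1}{43314}\right) = \frac{1771}{30} \left(- \frac{1}{43314}\right) = - \frac{1771}{1299420}$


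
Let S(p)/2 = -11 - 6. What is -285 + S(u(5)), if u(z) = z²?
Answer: -319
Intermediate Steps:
S(p) = -34 (S(p) = 2*(-11 - 6) = 2*(-17) = -34)
-285 + S(u(5)) = -285 - 34 = -319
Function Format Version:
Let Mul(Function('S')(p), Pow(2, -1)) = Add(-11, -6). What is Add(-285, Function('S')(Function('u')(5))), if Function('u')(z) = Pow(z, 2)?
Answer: -319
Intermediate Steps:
Function('S')(p) = -34 (Function('S')(p) = Mul(2, Add(-11, -6)) = Mul(2, -17) = -34)
Add(-285, Function('S')(Function('u')(5))) = Add(-285, -34) = -319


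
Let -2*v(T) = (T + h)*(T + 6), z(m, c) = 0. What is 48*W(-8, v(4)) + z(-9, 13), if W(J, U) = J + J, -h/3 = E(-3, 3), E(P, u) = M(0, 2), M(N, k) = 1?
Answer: -768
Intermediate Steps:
E(P, u) = 1
h = -3 (h = -3*1 = -3)
v(T) = -(-3 + T)*(6 + T)/2 (v(T) = -(T - 3)*(T + 6)/2 = -(-3 + T)*(6 + T)/2)
W(J, U) = 2*J
48*W(-8, v(4)) + z(-9, 13) = 48*(2*(-8)) + 0 = 48*(-16) + 0 = -768 + 0 = -768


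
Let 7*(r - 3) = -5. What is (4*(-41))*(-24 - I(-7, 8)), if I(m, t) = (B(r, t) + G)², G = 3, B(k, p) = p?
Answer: 23780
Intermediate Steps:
r = 16/7 (r = 3 + (⅐)*(-5) = 3 - 5/7 = 16/7 ≈ 2.2857)
I(m, t) = (3 + t)² (I(m, t) = (t + 3)² = (3 + t)²)
(4*(-41))*(-24 - I(-7, 8)) = (4*(-41))*(-24 - (3 + 8)²) = -164*(-24 - 1*11²) = -164*(-24 - 1*121) = -164*(-24 - 121) = -164*(-145) = 23780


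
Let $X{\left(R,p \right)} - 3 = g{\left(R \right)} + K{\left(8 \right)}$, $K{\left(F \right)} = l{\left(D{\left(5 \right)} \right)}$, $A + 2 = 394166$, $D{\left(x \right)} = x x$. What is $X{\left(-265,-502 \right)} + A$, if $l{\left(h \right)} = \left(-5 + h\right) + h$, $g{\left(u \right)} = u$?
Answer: $393947$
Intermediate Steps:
$D{\left(x \right)} = x^{2}$
$l{\left(h \right)} = -5 + 2 h$
$A = 394164$ ($A = -2 + 394166 = 394164$)
$K{\left(F \right)} = 45$ ($K{\left(F \right)} = -5 + 2 \cdot 5^{2} = -5 + 2 \cdot 25 = -5 + 50 = 45$)
$X{\left(R,p \right)} = 48 + R$ ($X{\left(R,p \right)} = 3 + \left(R + 45\right) = 3 + \left(45 + R\right) = 48 + R$)
$X{\left(-265,-502 \right)} + A = \left(48 - 265\right) + 394164 = -217 + 394164 = 393947$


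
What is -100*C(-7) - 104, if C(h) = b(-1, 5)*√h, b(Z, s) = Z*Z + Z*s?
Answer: -104 + 400*I*√7 ≈ -104.0 + 1058.3*I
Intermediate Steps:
b(Z, s) = Z² + Z*s
C(h) = -4*√h (C(h) = (-(-1 + 5))*√h = (-1*4)*√h = -4*√h)
-100*C(-7) - 104 = -(-400)*√(-7) - 104 = -(-400)*I*√7 - 104 = 400*I*√7 - 104 = -104 + 400*I*√7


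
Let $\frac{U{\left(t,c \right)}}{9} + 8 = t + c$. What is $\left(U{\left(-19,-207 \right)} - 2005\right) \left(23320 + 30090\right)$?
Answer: $-219568510$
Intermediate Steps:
$U{\left(t,c \right)} = -72 + 9 c + 9 t$ ($U{\left(t,c \right)} = -72 + 9 \left(t + c\right) = -72 + 9 \left(c + t\right) = -72 + \left(9 c + 9 t\right) = -72 + 9 c + 9 t$)
$\left(U{\left(-19,-207 \right)} - 2005\right) \left(23320 + 30090\right) = \left(\left(-72 + 9 \left(-207\right) + 9 \left(-19\right)\right) - 2005\right) \left(23320 + 30090\right) = \left(\left(-72 - 1863 - 171\right) - 2005\right) 53410 = \left(-2106 - 2005\right) 53410 = \left(-4111\right) 53410 = -219568510$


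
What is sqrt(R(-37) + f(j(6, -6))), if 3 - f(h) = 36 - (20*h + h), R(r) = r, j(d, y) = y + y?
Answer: I*sqrt(322) ≈ 17.944*I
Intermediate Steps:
j(d, y) = 2*y
f(h) = -33 + 21*h (f(h) = 3 - (36 - (20*h + h)) = 3 - (36 - 21*h) = 3 + (-36 + 21*h) = -33 + 21*h)
sqrt(R(-37) + f(j(6, -6))) = sqrt(-37 + (-33 + 21*(2*(-6)))) = sqrt(-37 + (-33 + 21*(-12))) = sqrt(-37 + (-33 - 252)) = sqrt(-37 - 285) = sqrt(-322) = I*sqrt(322)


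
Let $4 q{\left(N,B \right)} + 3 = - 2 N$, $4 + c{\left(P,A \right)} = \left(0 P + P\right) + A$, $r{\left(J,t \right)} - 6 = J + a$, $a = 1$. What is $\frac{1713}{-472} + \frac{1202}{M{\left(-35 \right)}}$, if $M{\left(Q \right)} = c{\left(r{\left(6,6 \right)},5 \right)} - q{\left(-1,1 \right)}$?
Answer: $\frac{2171735}{26904} \approx 80.722$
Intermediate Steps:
$r{\left(J,t \right)} = 7 + J$ ($r{\left(J,t \right)} = 6 + \left(J + 1\right) = 6 + \left(1 + J\right) = 7 + J$)
$c{\left(P,A \right)} = -4 + A + P$ ($c{\left(P,A \right)} = -4 + \left(\left(0 P + P\right) + A\right) = -4 + \left(\left(0 + P\right) + A\right) = -4 + \left(P + A\right) = -4 + \left(A + P\right) = -4 + A + P$)
$q{\left(N,B \right)} = - \frac{3}{4} - \frac{N}{2}$ ($q{\left(N,B \right)} = - \frac{3}{4} + \frac{\left(-2\right) N}{4} = - \frac{3}{4} - \frac{N}{2}$)
$M{\left(Q \right)} = \frac{57}{4}$ ($M{\left(Q \right)} = \left(-4 + 5 + \left(7 + 6\right)\right) - \left(- \frac{3}{4} - - \frac{1}{2}\right) = \left(-4 + 5 + 13\right) - \left(- \frac{3}{4} + \frac{1}{2}\right) = 14 - - \frac{1}{4} = 14 + \frac{1}{4} = \frac{57}{4}$)
$\frac{1713}{-472} + \frac{1202}{M{\left(-35 \right)}} = \frac{1713}{-472} + \frac{1202}{\frac{57}{4}} = 1713 \left(- \frac{1}{472}\right) + 1202 \cdot \frac{4}{57} = - \frac{1713}{472} + \frac{4808}{57} = \frac{2171735}{26904}$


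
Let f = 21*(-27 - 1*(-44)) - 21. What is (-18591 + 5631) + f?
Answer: -12624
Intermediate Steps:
f = 336 (f = 21*(-27 + 44) - 21 = 21*17 - 21 = 357 - 21 = 336)
(-18591 + 5631) + f = (-18591 + 5631) + 336 = -12960 + 336 = -12624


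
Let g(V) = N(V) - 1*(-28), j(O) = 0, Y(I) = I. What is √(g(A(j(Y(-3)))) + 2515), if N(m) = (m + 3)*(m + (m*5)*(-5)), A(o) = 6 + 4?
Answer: I*√577 ≈ 24.021*I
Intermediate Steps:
A(o) = 10
N(m) = -24*m*(3 + m) (N(m) = (3 + m)*(m + (5*m)*(-5)) = (3 + m)*(m - 25*m) = (3 + m)*(-24*m) = -24*m*(3 + m))
g(V) = 28 - 24*V*(3 + V) (g(V) = -24*V*(3 + V) - 1*(-28) = -24*V*(3 + V) + 28 = 28 - 24*V*(3 + V))
√(g(A(j(Y(-3)))) + 2515) = √((28 - 24*10*(3 + 10)) + 2515) = √((28 - 24*10*13) + 2515) = √((28 - 3120) + 2515) = √(-3092 + 2515) = √(-577) = I*√577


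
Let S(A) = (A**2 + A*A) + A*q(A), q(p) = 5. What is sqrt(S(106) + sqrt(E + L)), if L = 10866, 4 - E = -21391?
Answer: sqrt(23002 + sqrt(32261)) ≈ 152.26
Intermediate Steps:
E = 21395 (E = 4 - 1*(-21391) = 4 + 21391 = 21395)
S(A) = 2*A**2 + 5*A (S(A) = (A**2 + A*A) + A*5 = (A**2 + A**2) + 5*A = 2*A**2 + 5*A)
sqrt(S(106) + sqrt(E + L)) = sqrt(106*(5 + 2*106) + sqrt(21395 + 10866)) = sqrt(106*(5 + 212) + sqrt(32261)) = sqrt(106*217 + sqrt(32261)) = sqrt(23002 + sqrt(32261))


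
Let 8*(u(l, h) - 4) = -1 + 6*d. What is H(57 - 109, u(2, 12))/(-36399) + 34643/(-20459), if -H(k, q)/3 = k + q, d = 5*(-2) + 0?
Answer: -3371692407/1985832376 ≈ -1.6979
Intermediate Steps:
d = -10 (d = -10 + 0 = -10)
u(l, h) = -29/8 (u(l, h) = 4 + (-1 + 6*(-10))/8 = 4 + (-1 - 60)/8 = 4 + (1/8)*(-61) = 4 - 61/8 = -29/8)
H(k, q) = -3*k - 3*q (H(k, q) = -3*(k + q) = -3*k - 3*q)
H(57 - 109, u(2, 12))/(-36399) + 34643/(-20459) = (-3*(57 - 109) - 3*(-29/8))/(-36399) + 34643/(-20459) = (-3*(-52) + 87/8)*(-1/36399) + 34643*(-1/20459) = (156 + 87/8)*(-1/36399) - 34643/20459 = (1335/8)*(-1/36399) - 34643/20459 = -445/97064 - 34643/20459 = -3371692407/1985832376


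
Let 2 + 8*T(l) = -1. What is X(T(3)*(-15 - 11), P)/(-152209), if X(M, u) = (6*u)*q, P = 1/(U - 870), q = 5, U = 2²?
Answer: 15/65906497 ≈ 2.2760e-7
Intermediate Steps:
T(l) = -3/8 (T(l) = -¼ + (⅛)*(-1) = -¼ - ⅛ = -3/8)
U = 4
P = -1/866 (P = 1/(4 - 870) = 1/(-866) = -1/866 ≈ -0.0011547)
X(M, u) = 30*u (X(M, u) = (6*u)*5 = 30*u)
X(T(3)*(-15 - 11), P)/(-152209) = (30*(-1/866))/(-152209) = -15/433*(-1/152209) = 15/65906497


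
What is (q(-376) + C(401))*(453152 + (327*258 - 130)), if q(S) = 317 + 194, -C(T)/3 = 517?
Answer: -558883520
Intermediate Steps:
C(T) = -1551 (C(T) = -3*517 = -1551)
q(S) = 511
(q(-376) + C(401))*(453152 + (327*258 - 130)) = (511 - 1551)*(453152 + (327*258 - 130)) = -1040*(453152 + (84366 - 130)) = -1040*(453152 + 84236) = -1040*537388 = -558883520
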